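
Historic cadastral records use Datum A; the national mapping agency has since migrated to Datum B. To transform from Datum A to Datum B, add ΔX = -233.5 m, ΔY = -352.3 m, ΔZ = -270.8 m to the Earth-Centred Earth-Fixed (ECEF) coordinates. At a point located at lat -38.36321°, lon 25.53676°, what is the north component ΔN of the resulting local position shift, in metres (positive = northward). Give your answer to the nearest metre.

ΔN = -437 m

The local north axis is (−sin φ cos λ, −sin φ sin λ, cos φ), giving ΔN = -130.763 − 94.259 − 212.332 = -437.35 m.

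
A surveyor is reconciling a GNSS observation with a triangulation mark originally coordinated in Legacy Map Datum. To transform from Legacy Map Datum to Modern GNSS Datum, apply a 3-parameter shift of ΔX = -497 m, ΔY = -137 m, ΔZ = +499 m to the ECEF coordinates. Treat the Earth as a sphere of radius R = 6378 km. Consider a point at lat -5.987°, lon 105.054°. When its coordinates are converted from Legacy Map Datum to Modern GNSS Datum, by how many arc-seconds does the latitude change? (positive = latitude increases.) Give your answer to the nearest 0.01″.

sin φ = -0.104303, cos φ = 0.994546, sin λ = 0.965681, cos λ = -0.259729.
North component: ΔN = −sin φ cos λ·ΔX − sin φ sin λ·ΔY + cos φ·ΔZ = −(-0.104303)(-0.259729)(-497) − (-0.104303)(0.965681)(-137) + (0.994546)(499) = 495.94 m.
1° of latitude spans πR/180 = 111317 m, so Δφ = 495.94 / 111317 × 3600 = 16.039″.

Δφ = 16.04″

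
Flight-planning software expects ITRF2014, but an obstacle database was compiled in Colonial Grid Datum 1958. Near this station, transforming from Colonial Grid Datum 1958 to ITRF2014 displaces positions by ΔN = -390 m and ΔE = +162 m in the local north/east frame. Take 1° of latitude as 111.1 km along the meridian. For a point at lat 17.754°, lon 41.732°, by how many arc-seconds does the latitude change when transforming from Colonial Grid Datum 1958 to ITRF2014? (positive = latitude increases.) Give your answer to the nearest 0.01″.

Δφ = -12.64″

1° of latitude = 111.1 km, so Δφ = -390.0 / 111100 = -0.0035104° = -12.637″.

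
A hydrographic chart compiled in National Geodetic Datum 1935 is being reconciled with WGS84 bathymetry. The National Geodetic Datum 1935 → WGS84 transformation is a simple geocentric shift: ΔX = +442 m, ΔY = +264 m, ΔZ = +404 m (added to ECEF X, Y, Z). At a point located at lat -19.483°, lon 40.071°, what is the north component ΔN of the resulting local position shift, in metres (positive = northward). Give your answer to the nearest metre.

ΔN = 550 m

At φ = -19.483°, λ = 40.071°: sin φ = -0.333527, cos φ = 0.942740, sin λ = 0.643736, cos λ = 0.765247.
ΔN = −sin φ cos λ·ΔX − sin φ sin λ·ΔY + cos φ·ΔZ = −(-0.333527)(0.765247)(442) − (-0.333527)(0.643736)(264) + (0.942740)(404) = 550.36 m.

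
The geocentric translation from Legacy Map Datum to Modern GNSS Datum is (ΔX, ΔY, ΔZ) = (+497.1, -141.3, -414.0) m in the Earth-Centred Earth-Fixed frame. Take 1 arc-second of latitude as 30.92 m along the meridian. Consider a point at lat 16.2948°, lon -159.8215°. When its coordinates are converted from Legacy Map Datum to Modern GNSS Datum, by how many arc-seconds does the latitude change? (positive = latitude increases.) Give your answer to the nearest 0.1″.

Δφ = -9.1″

sin φ = 0.280580, cos φ = 0.959831, sin λ = -0.344946, cos λ = -0.938623.
North component: ΔN = −sin φ cos λ·ΔX − sin φ sin λ·ΔY + cos φ·ΔZ = −(0.280580)(-0.938623)(497.1) − (0.280580)(-0.344946)(-141.3) + (0.959831)(-414.0) = -280.13 m.
1° of latitude spans 3600 × 30.92 = 111312 m, so Δφ = -280.13 / 111312 × 3600 = -9.060″.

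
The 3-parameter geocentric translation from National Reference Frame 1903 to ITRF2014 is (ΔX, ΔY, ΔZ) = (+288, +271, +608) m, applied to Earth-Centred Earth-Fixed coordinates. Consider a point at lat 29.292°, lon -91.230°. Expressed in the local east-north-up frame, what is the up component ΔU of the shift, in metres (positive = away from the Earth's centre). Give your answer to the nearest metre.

At φ = 29.292°, λ = -91.230°: sin φ = 0.489261, cos φ = 0.872138, sin λ = -0.999770, cos λ = -0.021466.
ΔU = cos φ cos λ·ΔX + cos φ sin λ·ΔY + sin φ·ΔZ = (0.872138)(-0.021466)(288) + (0.872138)(-0.999770)(271) + (0.489261)(608) = 55.78 m.

ΔU = 56 m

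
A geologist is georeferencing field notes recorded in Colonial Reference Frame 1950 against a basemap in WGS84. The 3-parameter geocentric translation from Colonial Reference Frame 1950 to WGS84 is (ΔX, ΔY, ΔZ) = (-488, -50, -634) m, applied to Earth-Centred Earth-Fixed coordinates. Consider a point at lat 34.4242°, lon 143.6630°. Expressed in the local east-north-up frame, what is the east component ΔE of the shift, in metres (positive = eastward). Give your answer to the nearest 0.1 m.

ΔE = 329.4 m

The local east axis at (φ, λ) is (−sin λ, cos λ, 0), so ΔE = −sin(143.6630°)·(-488) + cos(143.6630°)·(-50) = 329.43 m.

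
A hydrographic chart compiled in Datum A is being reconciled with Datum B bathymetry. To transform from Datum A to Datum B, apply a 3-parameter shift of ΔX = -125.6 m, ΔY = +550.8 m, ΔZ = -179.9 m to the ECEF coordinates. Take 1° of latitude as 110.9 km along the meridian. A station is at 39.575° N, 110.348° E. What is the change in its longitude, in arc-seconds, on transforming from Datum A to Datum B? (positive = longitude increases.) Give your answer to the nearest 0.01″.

Δλ = -3.11″

sin φ = 0.637088, cos φ = 0.770791, sin λ = 0.937598, cos λ = -0.347721.
East component: ΔE = −sin λ·ΔX + cos λ·ΔY = −(0.937598)(-125.6) + (-0.347721)(550.8) = -73.76 m.
1° of latitude spans 110900 m; at latitude φ, 1° of longitude spans that × cos φ = 85480.8 m, so Δλ = -73.76 / 85480.8 × 3600 = -3.106″.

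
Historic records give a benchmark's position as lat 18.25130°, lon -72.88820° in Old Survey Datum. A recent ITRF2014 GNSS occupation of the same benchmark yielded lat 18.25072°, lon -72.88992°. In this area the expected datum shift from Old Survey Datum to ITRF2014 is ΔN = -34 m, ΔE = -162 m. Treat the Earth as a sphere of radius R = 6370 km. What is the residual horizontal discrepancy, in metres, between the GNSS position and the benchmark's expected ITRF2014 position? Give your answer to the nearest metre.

36 m

Observed coordinate differences: Δφ = -0.00058°, Δλ = -0.00172°.
Converting to metres (1° lat = 111177 m, cos φ = 0.949692): observed ΔN = -64.5 m, observed ΔE = -181.6 m.
Subtracting the expected shift leaves a residual of -64.5 − (-34) = -30.5 m north and -181.6 − (-162) = -19.6 m east.
Residual distance = √((-30.5)² + (-19.6)²) = 36.2 m.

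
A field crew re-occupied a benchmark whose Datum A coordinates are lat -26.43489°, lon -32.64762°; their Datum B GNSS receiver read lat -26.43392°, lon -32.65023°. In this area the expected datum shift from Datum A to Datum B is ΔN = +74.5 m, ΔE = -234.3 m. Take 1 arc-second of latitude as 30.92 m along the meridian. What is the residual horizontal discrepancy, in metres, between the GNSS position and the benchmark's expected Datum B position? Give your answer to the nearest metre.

42 m

Observed coordinate differences: Δφ = +0.00097°, Δλ = -0.00261°.
Converting to metres (1° lat = 111312 m, cos φ = 0.895441): observed ΔN = 108.0 m, observed ΔE = -260.1 m.
Subtracting the expected shift leaves a residual of 108.0 − (74.5) = 33.5 m north and -260.1 − (-234.3) = -25.8 m east.
Residual distance = √(33.5² + (-25.8)²) = 42.3 m.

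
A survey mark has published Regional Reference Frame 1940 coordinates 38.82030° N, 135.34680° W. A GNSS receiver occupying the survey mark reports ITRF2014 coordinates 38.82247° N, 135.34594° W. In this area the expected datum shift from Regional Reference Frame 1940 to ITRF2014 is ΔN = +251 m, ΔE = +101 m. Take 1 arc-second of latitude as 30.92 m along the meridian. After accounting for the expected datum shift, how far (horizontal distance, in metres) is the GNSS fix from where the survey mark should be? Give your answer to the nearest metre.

28 m

Observed coordinate differences: Δφ = +0.00217°, Δλ = +0.00086°.
Converting to metres (1° lat = 111312 m, cos φ = 0.779116): observed ΔN = 241.5 m, observed ΔE = 74.6 m.
Subtracting the expected shift leaves a residual of 241.5 − (251) = -9.5 m north and 74.6 − (101) = -26.4 m east.
Residual distance = √((-9.5)² + (-26.4)²) = 28.1 m.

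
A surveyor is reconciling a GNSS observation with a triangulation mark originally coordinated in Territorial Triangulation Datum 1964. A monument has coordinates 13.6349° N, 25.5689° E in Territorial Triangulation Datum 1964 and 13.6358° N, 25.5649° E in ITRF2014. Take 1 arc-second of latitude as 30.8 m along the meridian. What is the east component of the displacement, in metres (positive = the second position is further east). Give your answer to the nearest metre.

Δφ = 13.6358° − 13.6349° = +0.0009°; Δλ = 25.5649° − 25.5689° = -0.0040°.
1° of latitude = 3600 × 30.80 = 110880 m.
ΔN = Δφ × 110880 = 99.8 m; ΔE = Δλ × 110880 × cos(13.6349°) = -0.0040 × 110880 × 0.971818 = -431.0 m.

ΔE = -431 m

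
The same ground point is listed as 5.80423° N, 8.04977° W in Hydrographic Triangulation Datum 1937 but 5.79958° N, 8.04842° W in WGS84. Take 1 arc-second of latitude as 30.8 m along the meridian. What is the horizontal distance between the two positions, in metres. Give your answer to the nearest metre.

537 m

Δφ = 5.79958° − 5.80423° = -0.00465°; Δλ = -8.04842° − -8.04977° = +0.00135°.
1° of latitude = 3600 × 30.80 = 110880 m.
ΔN = Δφ × 110880 = -515.6 m; ΔE = Δλ × 110880 × cos(5.80423°) = +0.00135 × 110880 × 0.994873 = 148.9 m.
Distance = √(ΔE² + ΔN²) = √(148.9² + (-515.6)²) = 536.7 m.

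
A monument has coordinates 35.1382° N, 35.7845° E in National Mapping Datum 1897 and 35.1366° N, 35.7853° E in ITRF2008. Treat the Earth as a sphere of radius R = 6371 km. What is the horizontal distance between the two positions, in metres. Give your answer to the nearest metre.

Δφ = 35.1366° − 35.1382° = -0.0016°; Δλ = 35.7853° − 35.7845° = +0.0008°.
1° along a meridian = πR/180 = 111195 m.
ΔN = Δφ × 111195 = -177.9 m; ΔE = Δλ × 111195 × cos(35.1382°) = +0.0008 × 111195 × 0.817766 = 72.7 m.
Distance = √(ΔE² + ΔN²) = √(72.7² + (-177.9)²) = 192.2 m.

192 m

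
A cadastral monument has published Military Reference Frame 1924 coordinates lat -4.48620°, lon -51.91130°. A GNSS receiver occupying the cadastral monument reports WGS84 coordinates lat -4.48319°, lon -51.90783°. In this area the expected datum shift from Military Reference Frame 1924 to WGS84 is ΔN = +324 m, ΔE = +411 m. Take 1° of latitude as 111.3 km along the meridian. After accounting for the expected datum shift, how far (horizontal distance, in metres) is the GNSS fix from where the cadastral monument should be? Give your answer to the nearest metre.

28 m

Observed coordinate differences: Δφ = +0.00301°, Δλ = +0.00347°.
Converting to metres (1° lat = 111300 m, cos φ = 0.996936): observed ΔN = 335.0 m, observed ΔE = 385.0 m.
Subtracting the expected shift leaves a residual of 335.0 − (324) = 11.0 m north and 385.0 − (411) = -26.0 m east.
Residual distance = √(11.0² + (-26.0)²) = 28.2 m.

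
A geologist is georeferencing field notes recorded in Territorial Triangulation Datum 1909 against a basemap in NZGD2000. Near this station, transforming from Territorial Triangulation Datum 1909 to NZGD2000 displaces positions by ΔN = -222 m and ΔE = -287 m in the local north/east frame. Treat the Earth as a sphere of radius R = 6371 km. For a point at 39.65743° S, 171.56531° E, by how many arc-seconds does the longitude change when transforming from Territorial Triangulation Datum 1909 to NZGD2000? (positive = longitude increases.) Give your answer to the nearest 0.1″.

Δλ = -12.1″

At latitude -39.65743°, cos φ = 0.769874.
One radian of longitude at latitude φ spans R cos φ, so Δλ = ΔE / (R cos φ) = -287.0 / (6371000 × 0.769874) = -5.8513e-05 rad = -12.069″.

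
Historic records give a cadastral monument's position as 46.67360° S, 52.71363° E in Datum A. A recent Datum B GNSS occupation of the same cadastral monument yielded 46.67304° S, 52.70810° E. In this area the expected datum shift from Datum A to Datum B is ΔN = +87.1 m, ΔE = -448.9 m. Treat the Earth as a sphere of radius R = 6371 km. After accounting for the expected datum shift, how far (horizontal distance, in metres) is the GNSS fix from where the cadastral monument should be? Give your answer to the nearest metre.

Observed coordinate differences: Δφ = +0.00056°, Δλ = -0.00553°.
Converting to metres (1° lat = 111195 m, cos φ = 0.686154): observed ΔN = 62.3 m, observed ΔE = -421.9 m.
Subtracting the expected shift leaves a residual of 62.3 − (87.1) = -24.8 m north and -421.9 − (-448.9) = 27.0 m east.
Residual distance = √((-24.8)² + 27.0²) = 36.7 m.

37 m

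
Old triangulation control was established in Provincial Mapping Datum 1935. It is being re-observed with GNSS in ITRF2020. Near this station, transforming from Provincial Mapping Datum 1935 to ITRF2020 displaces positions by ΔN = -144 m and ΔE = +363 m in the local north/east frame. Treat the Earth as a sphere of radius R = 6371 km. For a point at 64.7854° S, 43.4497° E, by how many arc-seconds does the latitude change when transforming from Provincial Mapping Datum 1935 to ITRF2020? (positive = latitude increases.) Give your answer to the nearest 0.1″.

Δφ = -4.7″

On a sphere of radius R, 1 rad of latitude = R, so Δφ = ΔN / R = -144.0 / 6371000 = -2.2602e-05 rad = -4.662″.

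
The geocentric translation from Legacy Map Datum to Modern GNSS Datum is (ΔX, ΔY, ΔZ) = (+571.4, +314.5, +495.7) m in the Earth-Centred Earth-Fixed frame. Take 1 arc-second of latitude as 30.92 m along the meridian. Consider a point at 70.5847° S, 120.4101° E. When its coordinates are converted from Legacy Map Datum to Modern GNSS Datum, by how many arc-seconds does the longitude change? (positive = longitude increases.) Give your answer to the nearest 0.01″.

sin φ = -0.943134, cos φ = 0.332413, sin λ = 0.862424, cos λ = -0.506186.
East component: ΔE = −sin λ·ΔX + cos λ·ΔY = −(0.862424)(571.4) + (-0.506186)(314.5) = -651.98 m.
1° of latitude spans 3600 × 30.92 = 111312 m; at latitude φ, 1° of longitude spans that × cos φ = 37001.6 m, so Δλ = -651.98 / 37001.6 × 3600 = -63.434″.

Δλ = -63.43″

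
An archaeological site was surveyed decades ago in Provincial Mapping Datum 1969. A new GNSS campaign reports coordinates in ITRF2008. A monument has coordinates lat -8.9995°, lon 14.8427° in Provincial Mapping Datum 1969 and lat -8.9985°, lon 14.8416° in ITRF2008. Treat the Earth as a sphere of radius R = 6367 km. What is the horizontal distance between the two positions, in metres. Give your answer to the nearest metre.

164 m

Δφ = -8.9985° − -8.9995° = +0.0010°; Δλ = 14.8416° − 14.8427° = -0.0011°.
1° along a meridian = πR/180 = 111125 m.
ΔN = Δφ × 111125 = 111.1 m; ΔE = Δλ × 111125 × cos(-8.9995°) = -0.0011 × 111125 × 0.987690 = -120.7 m.
Distance = √(ΔE² + ΔN²) = √((-120.7)² + 111.1²) = 164.1 m.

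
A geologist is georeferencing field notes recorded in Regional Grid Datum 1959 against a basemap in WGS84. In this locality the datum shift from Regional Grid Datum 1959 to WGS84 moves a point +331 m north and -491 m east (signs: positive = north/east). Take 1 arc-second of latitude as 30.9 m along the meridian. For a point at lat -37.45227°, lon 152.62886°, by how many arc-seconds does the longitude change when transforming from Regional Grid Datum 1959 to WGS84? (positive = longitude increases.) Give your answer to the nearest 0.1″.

Δλ = -20.0″

At latitude -37.45227°, cos φ = 0.793860.
1″ of longitude at this latitude = 30.90 × cos φ = 24.5303 m, so Δλ = -491.0 / 24.5303 = -20.016″.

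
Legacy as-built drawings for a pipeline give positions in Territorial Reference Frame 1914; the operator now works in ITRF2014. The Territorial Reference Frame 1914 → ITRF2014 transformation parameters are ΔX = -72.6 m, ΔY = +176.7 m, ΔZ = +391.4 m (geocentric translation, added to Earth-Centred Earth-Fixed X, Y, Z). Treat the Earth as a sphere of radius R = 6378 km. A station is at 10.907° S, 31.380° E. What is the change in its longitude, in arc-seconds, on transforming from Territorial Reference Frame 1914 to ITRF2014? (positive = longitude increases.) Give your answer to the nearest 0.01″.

sin φ = -0.189215, cos φ = 0.981936, sin λ = 0.520712, cos λ = 0.853733.
East component: ΔE = −sin λ·ΔX + cos λ·ΔY = −(0.520712)(-72.6) + (0.853733)(176.7) = 188.66 m.
1° of latitude spans πR/180 = 111317 m; at latitude φ, 1° of longitude spans that × cos φ = 109306.2 m, so Δλ = 188.66 / 109306.2 × 3600 = 6.213″.

Δλ = 6.21″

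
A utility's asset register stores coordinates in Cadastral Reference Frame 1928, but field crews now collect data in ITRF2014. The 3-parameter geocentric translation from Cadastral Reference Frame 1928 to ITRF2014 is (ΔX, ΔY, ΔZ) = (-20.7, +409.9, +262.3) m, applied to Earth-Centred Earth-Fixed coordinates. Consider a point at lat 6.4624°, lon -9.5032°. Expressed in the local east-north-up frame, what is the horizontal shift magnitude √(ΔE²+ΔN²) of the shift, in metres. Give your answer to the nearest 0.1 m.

The local east axis at (φ, λ) is (−sin λ, cos λ, 0), so ΔE = −sin(-9.5032°)·(-20.7) + cos(-9.5032°)·409.9 = 400.86 m.
The local north axis is (−sin φ cos λ, −sin φ sin λ, cos φ), giving ΔN = 2.298 + 7.617 + 260.633 = 270.55 m.
Horizontal magnitude = √(ΔE² + ΔN²) = √(400.86² + 270.55²) = 483.61 m.

483.6 m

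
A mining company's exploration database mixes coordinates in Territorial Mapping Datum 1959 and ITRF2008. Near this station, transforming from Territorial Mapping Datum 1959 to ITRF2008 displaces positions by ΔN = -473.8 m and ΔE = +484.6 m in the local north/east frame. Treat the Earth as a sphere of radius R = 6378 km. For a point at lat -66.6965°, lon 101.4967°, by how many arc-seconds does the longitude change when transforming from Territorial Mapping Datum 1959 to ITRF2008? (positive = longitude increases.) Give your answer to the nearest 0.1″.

Δλ = 39.6″

At latitude -66.6965°, cos φ = 0.395602.
One radian of longitude at latitude φ spans R cos φ, so Δλ = ΔE / (R cos φ) = 484.6 / (6378000 × 0.395602) = 1.9206e-04 rad = 39.616″.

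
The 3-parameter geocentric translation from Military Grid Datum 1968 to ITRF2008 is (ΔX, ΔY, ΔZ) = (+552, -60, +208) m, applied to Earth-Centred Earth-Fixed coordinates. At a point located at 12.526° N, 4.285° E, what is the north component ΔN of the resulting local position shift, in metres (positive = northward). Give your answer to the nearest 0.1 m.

ΔN = 84.6 m

At φ = 12.526°, λ = 4.285°: sin φ = 0.216883, cos φ = 0.976198, sin λ = 0.074718, cos λ = 0.997205.
ΔN = −sin φ cos λ·ΔX − sin φ sin λ·ΔY + cos φ·ΔZ = −(0.216883)(0.997205)(552) − (0.216883)(0.074718)(-60) + (0.976198)(208) = 84.64 m.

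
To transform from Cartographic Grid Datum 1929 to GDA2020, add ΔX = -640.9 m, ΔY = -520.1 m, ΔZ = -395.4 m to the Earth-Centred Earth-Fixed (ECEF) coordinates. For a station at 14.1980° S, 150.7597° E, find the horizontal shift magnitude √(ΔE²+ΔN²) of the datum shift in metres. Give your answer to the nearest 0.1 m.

826.6 m

At φ = -14.1980°, λ = 150.7597°: sin φ = -0.245274, cos φ = 0.969454, sin λ = 0.488474, cos λ = -0.872579.
ΔE = −sin λ·ΔX + cos λ·ΔY = −(0.488474)·(-640.9) + (-0.872579)·(-520.1) = 766.89 m.
ΔN = −sin φ cos λ·ΔX − sin φ sin λ·ΔY + cos φ·ΔZ = −(-0.245274)(-0.872579)(-640.9) − (-0.245274)(0.488474)(-520.1) + (0.969454)(-395.4) = -308.47 m.
Horizontal magnitude = √(ΔE² + ΔN²) = √(766.89² + (-308.47)²) = 826.60 m.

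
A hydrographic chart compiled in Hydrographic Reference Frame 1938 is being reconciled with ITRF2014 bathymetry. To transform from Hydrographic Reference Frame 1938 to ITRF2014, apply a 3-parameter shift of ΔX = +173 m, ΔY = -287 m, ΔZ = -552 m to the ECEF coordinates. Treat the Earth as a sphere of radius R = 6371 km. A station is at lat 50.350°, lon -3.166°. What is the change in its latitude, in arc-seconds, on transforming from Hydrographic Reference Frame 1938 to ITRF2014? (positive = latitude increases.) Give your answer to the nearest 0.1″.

sin φ = 0.769957, cos φ = 0.638096, sin λ = -0.055229, cos λ = 0.998474.
North component: ΔN = −sin φ cos λ·ΔX − sin φ sin λ·ΔY + cos φ·ΔZ = −(0.769957)(0.998474)(173) − (0.769957)(-0.055229)(-287) + (0.638096)(-552) = -497.43 m.
1° of latitude spans πR/180 = 111195 m, so Δφ = -497.43 / 111195 × 3600 = -16.105″.

Δφ = -16.1″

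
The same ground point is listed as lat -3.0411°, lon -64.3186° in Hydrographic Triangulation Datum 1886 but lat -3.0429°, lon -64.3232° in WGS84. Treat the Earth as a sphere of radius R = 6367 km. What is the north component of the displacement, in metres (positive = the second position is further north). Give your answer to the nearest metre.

ΔN = -200 m

Δφ = -3.0429° − -3.0411° = -0.0018°; Δλ = -64.3232° − -64.3186° = -0.0046°.
1° along a meridian = πR/180 = 111125 m.
ΔN = Δφ × 111125 = -200.0 m; ΔE = Δλ × 111125 × cos(-3.0411°) = -0.0046 × 111125 × 0.998592 = -510.5 m.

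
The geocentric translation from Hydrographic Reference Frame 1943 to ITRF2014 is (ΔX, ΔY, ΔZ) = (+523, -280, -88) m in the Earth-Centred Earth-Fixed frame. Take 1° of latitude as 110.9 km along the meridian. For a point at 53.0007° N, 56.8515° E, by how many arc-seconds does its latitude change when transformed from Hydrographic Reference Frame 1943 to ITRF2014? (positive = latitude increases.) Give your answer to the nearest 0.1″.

Δφ = -3.1″

sin φ = 0.798643, cos φ = 0.601805, sin λ = 0.837256, cos λ = 0.546811.
North component: ΔN = −sin φ cos λ·ΔX − sin φ sin λ·ΔY + cos φ·ΔZ = −(0.798643)(0.546811)(523) − (0.798643)(0.837256)(-280) + (0.601805)(-88) = -94.13 m.
1° of latitude spans 110900 m, so Δφ = -94.13 / 110900 × 3600 = -3.056″.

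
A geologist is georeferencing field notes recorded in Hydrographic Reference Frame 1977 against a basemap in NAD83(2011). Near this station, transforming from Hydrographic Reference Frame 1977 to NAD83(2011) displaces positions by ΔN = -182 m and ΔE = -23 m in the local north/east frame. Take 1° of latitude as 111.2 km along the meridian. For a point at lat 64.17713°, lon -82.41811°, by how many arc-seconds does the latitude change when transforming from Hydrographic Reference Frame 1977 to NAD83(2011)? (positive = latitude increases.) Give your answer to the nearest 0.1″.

1° of latitude = 111.2 km, so Δφ = -182.0 / 111200 = -0.0016367° = -5.892″.

Δφ = -5.9″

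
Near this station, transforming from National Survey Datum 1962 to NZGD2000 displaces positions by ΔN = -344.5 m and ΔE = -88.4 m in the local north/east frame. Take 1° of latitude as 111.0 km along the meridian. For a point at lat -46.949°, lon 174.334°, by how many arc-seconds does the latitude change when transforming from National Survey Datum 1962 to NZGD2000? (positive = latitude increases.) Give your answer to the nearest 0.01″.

Δφ = -11.17″

1° of latitude = 111.0 km, so Δφ = -344.5 / 111000 = -0.0031036° = -11.173″.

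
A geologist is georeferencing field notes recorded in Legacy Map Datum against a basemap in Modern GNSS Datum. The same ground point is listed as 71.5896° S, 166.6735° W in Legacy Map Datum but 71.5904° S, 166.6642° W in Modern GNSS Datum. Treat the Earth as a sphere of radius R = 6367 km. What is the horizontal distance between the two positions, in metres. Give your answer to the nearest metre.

Δφ = -71.5904° − -71.5896° = -0.0008°; Δλ = -166.6642° − -166.6735° = +0.0093°.
1° along a meridian = πR/180 = 111125 m.
ΔN = Δφ × 111125 = -88.9 m; ΔE = Δλ × 111125 × cos(-71.5896°) = +0.0093 × 111125 × 0.315821 = 326.4 m.
Distance = √(ΔE² + ΔN²) = √(326.4² + (-88.9)²) = 338.3 m.

338 m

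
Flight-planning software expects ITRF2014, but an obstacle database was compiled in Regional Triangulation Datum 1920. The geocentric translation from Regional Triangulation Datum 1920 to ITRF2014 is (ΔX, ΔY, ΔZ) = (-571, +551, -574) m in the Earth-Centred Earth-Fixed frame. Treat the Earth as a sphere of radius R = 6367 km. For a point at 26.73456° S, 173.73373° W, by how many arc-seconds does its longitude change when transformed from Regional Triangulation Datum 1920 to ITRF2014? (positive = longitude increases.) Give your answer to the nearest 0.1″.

Δλ = -22.1″

sin φ = -0.449858, cos φ = 0.893100, sin λ = -0.109149, cos λ = -0.994025.
East component: ΔE = −sin λ·ΔX + cos λ·ΔY = −(-0.109149)(-571) + (-0.994025)(551) = -610.03 m.
1° of latitude spans πR/180 = 111125 m; at latitude φ, 1° of longitude spans that × cos φ = 99245.9 m, so Δλ = -610.03 / 99245.9 × 3600 = -22.128″.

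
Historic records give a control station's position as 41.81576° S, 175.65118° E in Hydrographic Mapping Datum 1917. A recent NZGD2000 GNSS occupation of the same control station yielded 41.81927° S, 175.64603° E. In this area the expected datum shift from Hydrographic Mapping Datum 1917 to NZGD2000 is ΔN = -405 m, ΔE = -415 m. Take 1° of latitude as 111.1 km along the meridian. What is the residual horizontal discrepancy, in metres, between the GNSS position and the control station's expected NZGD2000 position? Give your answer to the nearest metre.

19 m

Observed coordinate differences: Δφ = -0.00351°, Δλ = -0.00515°.
Converting to metres (1° lat = 111100 m, cos φ = 0.745293): observed ΔN = -390.0 m, observed ΔE = -426.4 m.
Subtracting the expected shift leaves a residual of -390.0 − (-405) = 15.0 m north and -426.4 − (-415) = -11.4 m east.
Residual distance = √(15.0² + (-11.4)²) = 18.9 m.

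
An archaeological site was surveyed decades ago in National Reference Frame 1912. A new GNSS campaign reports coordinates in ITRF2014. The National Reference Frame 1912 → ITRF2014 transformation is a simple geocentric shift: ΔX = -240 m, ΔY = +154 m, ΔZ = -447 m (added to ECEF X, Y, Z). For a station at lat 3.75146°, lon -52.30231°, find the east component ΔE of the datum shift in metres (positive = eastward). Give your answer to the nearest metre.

ΔE = -96 m

The local east axis at (φ, λ) is (−sin λ, cos λ, 0), so ΔE = −sin(-52.30231°)·(-240) + cos(-52.30231°)·154 = -95.73 m.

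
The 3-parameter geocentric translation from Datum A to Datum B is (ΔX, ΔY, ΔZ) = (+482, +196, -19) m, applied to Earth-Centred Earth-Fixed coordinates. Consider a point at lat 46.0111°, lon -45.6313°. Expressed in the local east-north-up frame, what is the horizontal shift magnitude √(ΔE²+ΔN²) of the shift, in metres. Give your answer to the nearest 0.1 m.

At φ = 46.0111°, λ = -45.6313°: sin φ = 0.719474, cos φ = 0.694519, sin λ = -0.714855, cos λ = 0.699273.
ΔE = −sin λ·ΔX + cos λ·ΔY = −(-0.714855)·(482) + (0.699273)·(196) = 481.62 m.
ΔN = −sin φ cos λ·ΔX − sin φ sin λ·ΔY + cos φ·ΔZ = −(0.719474)(0.699273)(482) − (0.719474)(-0.714855)(196) + (0.694519)(-19) = -154.89 m.
Horizontal magnitude = √(ΔE² + ΔN²) = √(481.62² + (-154.89)²) = 505.91 m.

505.9 m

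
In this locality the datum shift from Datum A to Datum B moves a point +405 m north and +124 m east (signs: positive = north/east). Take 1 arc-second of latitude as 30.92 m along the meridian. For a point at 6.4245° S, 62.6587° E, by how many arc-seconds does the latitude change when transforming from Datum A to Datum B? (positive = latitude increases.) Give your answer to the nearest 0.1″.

Δφ = 13.1″

1″ of latitude = 30.92 m, so Δφ = 405.0 / 30.92 = 13.098″.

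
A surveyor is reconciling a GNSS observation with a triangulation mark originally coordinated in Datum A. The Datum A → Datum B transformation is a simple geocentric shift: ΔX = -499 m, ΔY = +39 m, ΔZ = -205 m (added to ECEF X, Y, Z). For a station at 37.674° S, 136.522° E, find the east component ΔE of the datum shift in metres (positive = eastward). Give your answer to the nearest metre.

ΔE = 315 m

The local east axis at (φ, λ) is (−sin λ, cos λ, 0), so ΔE = −sin(136.522°)·(-499) + cos(136.522°)·39 = 315.05 m.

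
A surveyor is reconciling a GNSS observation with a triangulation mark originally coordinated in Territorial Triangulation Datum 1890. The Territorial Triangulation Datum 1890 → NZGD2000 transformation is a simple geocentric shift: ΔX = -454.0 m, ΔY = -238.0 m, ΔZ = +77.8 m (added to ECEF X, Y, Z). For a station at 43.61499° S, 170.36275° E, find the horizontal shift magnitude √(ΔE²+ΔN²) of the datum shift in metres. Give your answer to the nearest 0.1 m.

The local east axis at (φ, λ) is (−sin λ, cos λ, 0), so ΔE = −sin(170.36275°)·(-454.0) + cos(170.36275°)·(-238.0) = 310.65 m.
The local north axis is (−sin φ cos λ, −sin φ sin λ, cos φ), giving ΔN = 308.754 − 27.484 + 56.327 = 337.60 m.
Horizontal magnitude = √(ΔE² + ΔN²) = √(310.65² + 337.60²) = 458.77 m.

458.8 m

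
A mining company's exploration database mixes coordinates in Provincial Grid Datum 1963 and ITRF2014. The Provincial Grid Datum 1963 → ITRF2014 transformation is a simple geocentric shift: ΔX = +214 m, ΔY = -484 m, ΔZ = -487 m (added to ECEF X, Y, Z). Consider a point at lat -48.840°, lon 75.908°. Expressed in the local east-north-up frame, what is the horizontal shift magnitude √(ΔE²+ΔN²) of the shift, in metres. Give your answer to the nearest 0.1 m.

At φ = -48.840°, λ = 75.908°: sin φ = -0.752875, cos φ = 0.658164, sin λ = 0.969906, cos λ = 0.243480.
ΔE = −sin λ·ΔX + cos λ·ΔY = −(0.969906)·(214) + (0.243480)·(-484) = -325.40 m.
ΔN = −sin φ cos λ·ΔX − sin φ sin λ·ΔY + cos φ·ΔZ = −(-0.752875)(0.243480)(214) − (-0.752875)(0.969906)(-484) + (0.658164)(-487) = -634.72 m.
Horizontal magnitude = √(ΔE² + ΔN²) = √((-325.40)² + (-634.72)²) = 713.27 m.

713.3 m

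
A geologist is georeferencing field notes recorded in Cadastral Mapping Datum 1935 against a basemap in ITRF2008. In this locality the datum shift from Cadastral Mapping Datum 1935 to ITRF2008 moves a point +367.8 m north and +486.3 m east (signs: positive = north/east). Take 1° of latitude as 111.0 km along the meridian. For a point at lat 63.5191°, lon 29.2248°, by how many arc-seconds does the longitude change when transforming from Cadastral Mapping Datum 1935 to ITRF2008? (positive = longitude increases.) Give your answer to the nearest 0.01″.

Δλ = 35.37″

At latitude 63.5191°, cos φ = 0.445899.
1° of longitude at this latitude = 111.0 × cos φ = 49.49 km, so Δλ = 486.3 / 49494.8 = 0.0098253° = 35.371″.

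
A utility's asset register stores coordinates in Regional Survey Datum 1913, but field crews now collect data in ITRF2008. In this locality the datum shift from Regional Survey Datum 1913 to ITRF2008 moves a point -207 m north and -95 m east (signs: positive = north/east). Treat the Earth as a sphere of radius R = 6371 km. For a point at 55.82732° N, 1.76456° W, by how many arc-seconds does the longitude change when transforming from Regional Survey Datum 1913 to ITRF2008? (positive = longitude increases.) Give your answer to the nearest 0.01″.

Δλ = -5.48″

At latitude 55.82732°, cos φ = 0.561689.
One radian of longitude at latitude φ spans R cos φ, so Δλ = ΔE / (R cos φ) = -95.0 / (6371000 × 0.561689) = -2.6547e-05 rad = -5.476″.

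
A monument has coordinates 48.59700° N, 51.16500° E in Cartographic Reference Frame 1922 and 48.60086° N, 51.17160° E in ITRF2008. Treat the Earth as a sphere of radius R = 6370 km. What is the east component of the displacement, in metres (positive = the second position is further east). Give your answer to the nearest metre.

ΔE = 485 m

Δφ = 48.60086° − 48.59700° = +0.00386°; Δλ = 51.17160° − 51.16500° = +0.00660°.
1° along a meridian = πR/180 = 111177 m.
ΔN = Δφ × 111177 = 429.1 m; ΔE = Δλ × 111177 × cos(48.59700°) = +0.00660 × 111177 × 0.661351 = 485.3 m.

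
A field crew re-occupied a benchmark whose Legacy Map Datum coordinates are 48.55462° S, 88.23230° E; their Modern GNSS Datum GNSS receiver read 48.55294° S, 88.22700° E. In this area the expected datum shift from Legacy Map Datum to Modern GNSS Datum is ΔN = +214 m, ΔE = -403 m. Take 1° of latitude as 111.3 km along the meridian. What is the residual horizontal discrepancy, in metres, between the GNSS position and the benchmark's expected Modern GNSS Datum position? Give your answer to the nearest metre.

Observed coordinate differences: Δφ = +0.00168°, Δλ = -0.00530°.
Converting to metres (1° lat = 111300 m, cos φ = 0.661906): observed ΔN = 187.0 m, observed ΔE = -390.5 m.
Subtracting the expected shift leaves a residual of 187.0 − (214) = -27.0 m north and -390.5 − (-403) = 12.5 m east.
Residual distance = √((-27.0)² + 12.5²) = 29.8 m.

30 m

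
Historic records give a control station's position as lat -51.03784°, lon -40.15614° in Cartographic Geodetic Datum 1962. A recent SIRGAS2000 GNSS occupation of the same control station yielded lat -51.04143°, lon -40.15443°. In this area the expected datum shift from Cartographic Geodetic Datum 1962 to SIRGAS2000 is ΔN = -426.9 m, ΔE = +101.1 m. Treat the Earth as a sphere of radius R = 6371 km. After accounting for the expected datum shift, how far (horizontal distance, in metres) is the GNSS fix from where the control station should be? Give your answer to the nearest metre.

33 m

Observed coordinate differences: Δφ = -0.00359°, Δλ = +0.00171°.
Converting to metres (1° lat = 111195 m, cos φ = 0.628807): observed ΔN = -399.2 m, observed ΔE = 119.6 m.
Subtracting the expected shift leaves a residual of -399.2 − (-426.9) = 27.7 m north and 119.6 − (101.1) = 18.5 m east.
Residual distance = √(27.7² + 18.5²) = 33.3 m.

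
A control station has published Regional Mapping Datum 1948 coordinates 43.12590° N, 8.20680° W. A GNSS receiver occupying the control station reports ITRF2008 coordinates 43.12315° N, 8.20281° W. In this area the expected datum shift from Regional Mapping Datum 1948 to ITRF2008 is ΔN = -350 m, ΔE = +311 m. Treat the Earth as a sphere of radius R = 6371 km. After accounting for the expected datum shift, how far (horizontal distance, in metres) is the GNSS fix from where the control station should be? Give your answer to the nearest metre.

46 m

Observed coordinate differences: Δφ = -0.00275°, Δλ = +0.00399°.
Converting to metres (1° lat = 111195 m, cos φ = 0.729853): observed ΔN = -305.8 m, observed ΔE = 323.8 m.
Subtracting the expected shift leaves a residual of -305.8 − (-350) = 44.2 m north and 323.8 − (311) = 12.8 m east.
Residual distance = √(44.2² + 12.8²) = 46.0 m.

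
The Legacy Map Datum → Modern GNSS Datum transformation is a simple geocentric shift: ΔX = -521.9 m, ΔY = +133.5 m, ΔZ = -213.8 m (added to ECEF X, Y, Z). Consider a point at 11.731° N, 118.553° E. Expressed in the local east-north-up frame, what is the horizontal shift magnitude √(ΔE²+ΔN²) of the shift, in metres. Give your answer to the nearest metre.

At φ = 11.731°, λ = 118.553°: sin φ = 0.203317, cos φ = 0.979113, sin λ = 0.878375, cos λ = -0.477971.
ΔE = −sin λ·ΔX + cos λ·ΔY = −(0.878375)·(-521.9) + (-0.477971)·(133.5) = 394.61 m.
ΔN = −sin φ cos λ·ΔX − sin φ sin λ·ΔY + cos φ·ΔZ = −(0.203317)(-0.477971)(-521.9) − (0.203317)(0.878375)(133.5) + (0.979113)(-213.8) = -283.89 m.
Horizontal magnitude = √(ΔE² + ΔN²) = √(394.61² + (-283.89)²) = 486.12 m.

486 m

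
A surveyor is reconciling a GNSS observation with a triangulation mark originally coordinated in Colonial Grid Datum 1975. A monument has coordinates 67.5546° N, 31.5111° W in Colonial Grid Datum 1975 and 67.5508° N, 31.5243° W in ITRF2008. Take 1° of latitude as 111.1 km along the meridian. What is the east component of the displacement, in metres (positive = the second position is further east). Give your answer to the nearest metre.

ΔE = -560 m

Δφ = 67.5508° − 67.5546° = -0.0038°; Δλ = -31.5243° − -31.5111° = -0.0132°.
ΔN = Δφ × 111100 = -422.2 m; ΔE = Δλ × 111100 × cos(67.5546°) = -0.0132 × 111100 × 0.381803 = -559.9 m.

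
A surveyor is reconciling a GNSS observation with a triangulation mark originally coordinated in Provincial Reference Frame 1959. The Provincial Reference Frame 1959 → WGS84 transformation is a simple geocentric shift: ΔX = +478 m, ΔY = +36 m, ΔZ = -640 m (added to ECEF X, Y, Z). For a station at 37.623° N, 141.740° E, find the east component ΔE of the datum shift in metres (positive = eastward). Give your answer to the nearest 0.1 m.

ΔE = -324.3 m

At φ = 37.623°, λ = 141.740°: sin φ = 0.610463, cos φ = 0.792045, sin λ = 0.619231, cos λ = -0.785209.
ΔE = −sin λ·ΔX + cos λ·ΔY = −(0.619231)·(478) + (-0.785209)·(36) = -324.26 m.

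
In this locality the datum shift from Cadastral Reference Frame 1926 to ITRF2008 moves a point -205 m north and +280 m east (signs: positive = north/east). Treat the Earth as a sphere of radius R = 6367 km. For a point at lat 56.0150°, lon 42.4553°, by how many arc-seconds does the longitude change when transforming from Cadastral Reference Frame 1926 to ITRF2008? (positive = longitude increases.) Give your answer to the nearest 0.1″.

At latitude 56.0150°, cos φ = 0.558976.
One radian of longitude at latitude φ spans R cos φ, so Δλ = ΔE / (R cos φ) = 280.0 / (6367000 × 0.558976) = 7.8674e-05 rad = 16.228″.

Δλ = 16.2″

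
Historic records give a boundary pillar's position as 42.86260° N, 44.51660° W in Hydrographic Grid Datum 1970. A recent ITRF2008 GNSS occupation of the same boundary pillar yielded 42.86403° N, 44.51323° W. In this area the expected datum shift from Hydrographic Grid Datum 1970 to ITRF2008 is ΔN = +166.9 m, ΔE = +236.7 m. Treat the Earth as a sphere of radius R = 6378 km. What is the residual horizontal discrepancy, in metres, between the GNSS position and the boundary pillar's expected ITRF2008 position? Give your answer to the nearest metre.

Observed coordinate differences: Δφ = +0.00143°, Δλ = +0.00337°.
Converting to metres (1° lat = 111317 m, cos φ = 0.732987): observed ΔN = 159.2 m, observed ΔE = 275.0 m.
Subtracting the expected shift leaves a residual of 159.2 − (166.9) = -7.7 m north and 275.0 − (236.7) = 38.3 m east.
Residual distance = √((-7.7)² + 38.3²) = 39.0 m.

39 m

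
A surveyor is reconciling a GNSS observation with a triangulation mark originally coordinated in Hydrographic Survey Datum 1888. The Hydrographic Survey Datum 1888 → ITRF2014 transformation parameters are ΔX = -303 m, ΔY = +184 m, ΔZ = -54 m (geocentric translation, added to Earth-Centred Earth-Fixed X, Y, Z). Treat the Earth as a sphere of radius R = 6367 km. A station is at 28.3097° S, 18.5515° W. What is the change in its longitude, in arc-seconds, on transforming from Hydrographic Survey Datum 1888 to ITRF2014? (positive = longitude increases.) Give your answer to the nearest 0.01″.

sin φ = -0.474237, cos φ = 0.880397, sin λ = -0.318157, cos λ = 0.948038.
East component: ΔE = −sin λ·ΔX + cos λ·ΔY = −(-0.318157)(-303) + (0.948038)(184) = 78.04 m.
1° of latitude spans πR/180 = 111125 m; at latitude φ, 1° of longitude spans that × cos φ = 97834.2 m, so Δλ = 78.04 / 97834.2 × 3600 = 2.872″.

Δλ = 2.87″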